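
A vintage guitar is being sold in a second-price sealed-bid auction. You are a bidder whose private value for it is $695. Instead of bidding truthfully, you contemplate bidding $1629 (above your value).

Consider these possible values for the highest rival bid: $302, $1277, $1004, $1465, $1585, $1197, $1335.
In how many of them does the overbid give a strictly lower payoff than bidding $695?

6

The deviation hurts exactly when the highest competing bid lies strictly between $695 and $1629 — overbidding then wins at a price above your value.
$302: below both → same outcome either way.
$1277: inside the interval → strictly worse (loss $582).
$1004: inside the interval → strictly worse (loss $309).
$1465: inside the interval → strictly worse (loss $770).
$1585: inside the interval → strictly worse (loss $890).
$1197: inside the interval → strictly worse (loss $502).
$1335: inside the interval → strictly worse (loss $640).
Count: 6.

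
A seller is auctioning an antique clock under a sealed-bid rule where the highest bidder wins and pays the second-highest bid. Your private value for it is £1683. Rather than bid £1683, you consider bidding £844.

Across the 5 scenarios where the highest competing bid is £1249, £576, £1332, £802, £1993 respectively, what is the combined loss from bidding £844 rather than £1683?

The deviation costs you only when the competing bid falls strictly between £844 and £1683; elsewhere both bids give the same outcome.
£1249: truthful payoff £434, deviation payoff £0 → loss £434.
£576: outcomes coincide → loss £0.
£1332: truthful payoff £351, deviation payoff £0 → loss £351.
£802: outcomes coincide → loss £0.
£1993: outcomes coincide → loss £0.
Total loss = £434 + £351 = £785.
Truthful bidding weakly dominates here: raising your bid can only win items priced above your value, and lowering it can only forfeit items priced below.

£785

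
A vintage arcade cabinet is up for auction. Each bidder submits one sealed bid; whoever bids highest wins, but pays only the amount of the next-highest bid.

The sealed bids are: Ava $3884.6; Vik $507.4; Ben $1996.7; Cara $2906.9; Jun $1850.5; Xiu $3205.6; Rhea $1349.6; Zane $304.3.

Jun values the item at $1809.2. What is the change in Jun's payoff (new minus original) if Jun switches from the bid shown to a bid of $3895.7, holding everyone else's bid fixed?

−$2075.4

The highest bid among the other bidders is $3884.6; Jun's bid doesn't change that.
Original bid $1850.5: Jun is not highest (top rival bid is $3884.6); payoff $0.
Alternative bid $3895.7: Jun is highest, pays the top rival bid $3884.6; payoff $1809.2 − $3884.6 = −$2075.4.
Change in payoff = −$2075.4 − ($0) = −$2075.4.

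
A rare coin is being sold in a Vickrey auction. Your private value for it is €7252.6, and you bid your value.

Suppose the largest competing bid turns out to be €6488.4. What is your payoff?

Your bid €7252.6 exceeds the highest competing bid €6488.4, so you win.
In a second-price auction the winner pays the second-highest bid, €6488.4.
Payoff = value − price = €7252.6 − €6488.4 = €764.2.

€764.2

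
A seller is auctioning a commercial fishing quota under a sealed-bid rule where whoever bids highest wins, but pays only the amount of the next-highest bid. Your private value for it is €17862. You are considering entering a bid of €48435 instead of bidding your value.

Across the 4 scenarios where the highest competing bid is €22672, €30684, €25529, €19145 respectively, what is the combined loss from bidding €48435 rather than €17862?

€26582

The deviation costs you only when the competing bid falls strictly between €17862 and €48435; elsewhere both bids give the same outcome.
€22672: truthful payoff €0, deviation payoff −€4810 → loss €4810.
€30684: truthful payoff €0, deviation payoff −€12822 → loss €12822.
€25529: truthful payoff €0, deviation payoff −€7667 → loss €7667.
€19145: truthful payoff €0, deviation payoff −€1283 → loss €1283.
Total loss = €4810 + €12822 + €7667 + €1283 = €26582.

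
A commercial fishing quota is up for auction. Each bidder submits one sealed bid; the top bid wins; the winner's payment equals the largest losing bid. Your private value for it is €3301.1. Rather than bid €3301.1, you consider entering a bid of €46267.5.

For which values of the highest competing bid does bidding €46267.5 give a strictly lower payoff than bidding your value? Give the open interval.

If the competing bid is below €3301.1, both bids win at the same price — no difference.
If it is above €46267.5, both bids lose — no difference.
If it lies strictly between €3301.1 and €46267.5, bidding your value loses (payoff 0) while bidding €46267.5 wins at a price above your value (payoff negative).
So the deviation strictly hurts on the open interval (€3301.1, €46267.5).

(€3301.1, €46267.5)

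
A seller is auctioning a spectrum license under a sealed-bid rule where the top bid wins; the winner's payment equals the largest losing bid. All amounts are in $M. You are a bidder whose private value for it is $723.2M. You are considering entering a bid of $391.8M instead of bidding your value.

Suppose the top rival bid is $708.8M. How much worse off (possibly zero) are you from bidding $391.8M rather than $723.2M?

$14.4M

Bidding your value $723.2M: you win (since $723.2M > $708.8M) and pay $708.8M. Payoff $14.4M.
Bidding $391.8M: you lose. Payoff $0M.
The competing bid $708.8M lies between your shaded bid and your value, so underbidding forfeits an item you could have won at a profitable price.
Loss from deviating = $14.4M − ($0M) = $14.4M.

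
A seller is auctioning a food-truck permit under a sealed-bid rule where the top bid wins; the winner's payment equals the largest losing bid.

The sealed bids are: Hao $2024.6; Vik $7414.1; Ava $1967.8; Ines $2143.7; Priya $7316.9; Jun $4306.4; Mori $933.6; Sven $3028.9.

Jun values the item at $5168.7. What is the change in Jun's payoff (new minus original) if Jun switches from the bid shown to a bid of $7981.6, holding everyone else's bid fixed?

The highest bid among the other bidders is $7414.1; Jun's bid doesn't change that.
Original bid $4306.4: Jun is not highest (top rival bid is $7414.1); payoff $0.
Alternative bid $7981.6: Jun is highest, pays the top rival bid $7414.1; payoff $5168.7 − $7414.1 = −$2245.4.
Change in payoff = −$2245.4 − ($0) = −$2245.4.

−$2245.4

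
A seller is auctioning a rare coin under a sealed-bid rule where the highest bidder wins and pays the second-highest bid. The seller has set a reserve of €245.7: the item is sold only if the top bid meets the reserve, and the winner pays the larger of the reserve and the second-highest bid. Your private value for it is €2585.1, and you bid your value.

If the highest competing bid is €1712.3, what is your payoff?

€872.8

Your bid €2585.1 is the highest and exceeds the reserve.
Price = max(second-highest bid, reserve) = max(€1712.3, €245.7) = €1712.3.
Payoff = €2585.1 − €1712.3 = €872.8.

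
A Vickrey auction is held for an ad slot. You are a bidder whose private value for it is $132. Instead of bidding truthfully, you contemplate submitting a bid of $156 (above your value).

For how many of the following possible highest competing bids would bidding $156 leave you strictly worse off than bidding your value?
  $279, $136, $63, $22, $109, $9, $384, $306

1

The deviation hurts exactly when the highest competing bid lies strictly between $132 and $156 — overbidding then wins at a price above your value.
$279: above both → same outcome either way.
$136: inside the interval → strictly worse (loss $4).
$63: below both → same outcome either way.
$22: below both → same outcome either way.
$109: below both → same outcome either way.
$9: below both → same outcome either way.
$384: above both → same outcome either way.
$306: above both → same outcome either way.
Count: 1.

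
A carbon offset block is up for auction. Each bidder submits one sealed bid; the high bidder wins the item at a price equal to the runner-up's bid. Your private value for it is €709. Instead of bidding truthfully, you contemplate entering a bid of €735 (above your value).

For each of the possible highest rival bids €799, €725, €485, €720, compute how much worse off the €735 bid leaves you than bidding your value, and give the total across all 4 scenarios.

€27

The deviation costs you only when the competing bid falls strictly between €709 and €735; elsewhere both bids give the same outcome.
€799: outcomes coincide → loss €0.
€725: truthful payoff €0, deviation payoff −€16 → loss €16.
€485: outcomes coincide → loss €0.
€720: truthful payoff €0, deviation payoff −€11 → loss €11.
Total loss = €16 + €11 = €27.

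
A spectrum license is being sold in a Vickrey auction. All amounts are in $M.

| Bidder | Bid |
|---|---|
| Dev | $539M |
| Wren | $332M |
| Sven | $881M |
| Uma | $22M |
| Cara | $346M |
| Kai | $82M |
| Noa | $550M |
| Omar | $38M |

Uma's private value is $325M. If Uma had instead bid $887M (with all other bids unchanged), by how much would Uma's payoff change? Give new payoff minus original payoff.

−$556M

The highest bid among the other bidders is $881M; Uma's bid doesn't change that.
Original bid $22M: Uma is not highest (top rival bid is $881M); payoff $0M.
Alternative bid $887M: Uma is highest, pays the top rival bid $881M; payoff $325M − $881M = −$556M.
Change in payoff = −$556M − ($0M) = −$556M.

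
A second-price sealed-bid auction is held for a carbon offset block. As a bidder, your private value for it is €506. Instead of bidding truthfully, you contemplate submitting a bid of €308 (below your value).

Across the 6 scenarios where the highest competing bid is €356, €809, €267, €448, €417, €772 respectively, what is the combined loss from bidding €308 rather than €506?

The deviation costs you only when the competing bid falls strictly between €308 and €506; elsewhere both bids give the same outcome.
€356: truthful payoff €150, deviation payoff €0 → loss €150.
€809: outcomes coincide → loss €0.
€267: outcomes coincide → loss €0.
€448: truthful payoff €58, deviation payoff €0 → loss €58.
€417: truthful payoff €89, deviation payoff €0 → loss €89.
€772: outcomes coincide → loss €0.
Total loss = €150 + €58 + €89 = €297.
Truthful bidding weakly dominates here: raising your bid can only win items priced above your value, and lowering it can only forfeit items priced below.

€297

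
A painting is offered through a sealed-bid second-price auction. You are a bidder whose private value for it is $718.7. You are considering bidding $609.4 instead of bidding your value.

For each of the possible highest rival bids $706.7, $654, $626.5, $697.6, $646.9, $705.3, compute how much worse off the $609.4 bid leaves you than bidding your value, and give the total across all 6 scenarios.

The deviation costs you only when the competing bid falls strictly between $609.4 and $718.7; elsewhere both bids give the same outcome.
$706.7: truthful payoff $12, deviation payoff $0 → loss $12.
$654: truthful payoff $64.7, deviation payoff $0 → loss $64.7.
$626.5: truthful payoff $92.2, deviation payoff $0 → loss $92.2.
$697.6: truthful payoff $21.1, deviation payoff $0 → loss $21.1.
$646.9: truthful payoff $71.8, deviation payoff $0 → loss $71.8.
$705.3: truthful payoff $13.4, deviation payoff $0 → loss $13.4.
Total loss = $12 + $64.7 + $92.2 + $21.1 + $71.8 + $13.4 = $275.2.
Because the price is fixed by the runner-up's bid, deviating from your value can only change a good outcome into a bad one — never the reverse.

$275.2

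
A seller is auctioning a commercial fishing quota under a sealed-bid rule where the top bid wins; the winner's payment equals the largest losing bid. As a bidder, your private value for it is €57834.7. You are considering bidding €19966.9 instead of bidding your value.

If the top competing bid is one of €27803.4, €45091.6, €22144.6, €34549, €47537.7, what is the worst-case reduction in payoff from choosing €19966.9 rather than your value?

€35690.1

€27803.4: truthful gives €30031.3, deviation gives €0 → loss €30031.3.
€45091.6: truthful gives €12743.1, deviation gives €0 → loss €12743.1.
€22144.6: truthful gives €35690.1, deviation gives €0 → loss €35690.1.
€34549: truthful gives €23285.7, deviation gives €0 → loss €23285.7.
€47537.7: truthful gives €10297, deviation gives €0 → loss €10297.
Maximum loss: €35690.1.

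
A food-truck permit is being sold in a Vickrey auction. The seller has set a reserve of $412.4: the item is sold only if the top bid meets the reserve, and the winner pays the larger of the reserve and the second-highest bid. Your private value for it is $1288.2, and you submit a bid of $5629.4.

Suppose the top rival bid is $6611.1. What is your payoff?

$0

Your bid $5629.4 is below the highest competing bid $6611.1, so you lose. Payoff $0.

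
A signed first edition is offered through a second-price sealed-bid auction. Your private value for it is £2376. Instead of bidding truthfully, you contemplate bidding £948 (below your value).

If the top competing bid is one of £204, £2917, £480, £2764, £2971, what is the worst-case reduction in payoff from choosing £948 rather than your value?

£0

£204: same outcome either way → loss £0.
£2917: same outcome either way → loss £0.
£480: same outcome either way → loss £0.
£2764: same outcome either way → loss £0.
£2971: same outcome either way → loss £0.
Maximum loss: £0.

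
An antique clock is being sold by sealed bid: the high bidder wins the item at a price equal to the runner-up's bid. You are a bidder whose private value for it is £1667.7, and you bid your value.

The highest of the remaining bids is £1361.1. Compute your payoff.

Your bid £1667.7 exceeds the highest competing bid £1361.1, so you win.
In a second-price auction the winner pays the second-highest bid, £1361.1.
Payoff = value − price = £1667.7 − £1361.1 = £306.6.

£306.6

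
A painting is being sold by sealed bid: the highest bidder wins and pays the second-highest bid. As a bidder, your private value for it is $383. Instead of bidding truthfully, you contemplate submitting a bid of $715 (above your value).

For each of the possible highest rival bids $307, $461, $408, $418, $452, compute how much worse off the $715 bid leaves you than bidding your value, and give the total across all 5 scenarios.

The deviation costs you only when the competing bid falls strictly between $383 and $715; elsewhere both bids give the same outcome.
$307: outcomes coincide → loss $0.
$461: truthful payoff $0, deviation payoff −$78 → loss $78.
$408: truthful payoff $0, deviation payoff −$25 → loss $25.
$418: truthful payoff $0, deviation payoff −$35 → loss $35.
$452: truthful payoff $0, deviation payoff −$69 → loss $69.
Total loss = $78 + $25 + $35 + $69 = $207.

$207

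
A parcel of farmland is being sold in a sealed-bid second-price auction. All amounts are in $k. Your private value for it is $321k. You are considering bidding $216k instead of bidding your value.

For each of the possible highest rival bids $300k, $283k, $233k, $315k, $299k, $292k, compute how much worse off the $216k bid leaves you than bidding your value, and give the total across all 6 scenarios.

$204k

The deviation costs you only when the competing bid falls strictly between $216k and $321k; elsewhere both bids give the same outcome.
$300k: truthful payoff $21k, deviation payoff $0k → loss $21k.
$283k: truthful payoff $38k, deviation payoff $0k → loss $38k.
$233k: truthful payoff $88k, deviation payoff $0k → loss $88k.
$315k: truthful payoff $6k, deviation payoff $0k → loss $6k.
$299k: truthful payoff $22k, deviation payoff $0k → loss $22k.
$292k: truthful payoff $29k, deviation payoff $0k → loss $29k.
Total loss = $21k + $38k + $88k + $6k + $22k + $29k = $204k.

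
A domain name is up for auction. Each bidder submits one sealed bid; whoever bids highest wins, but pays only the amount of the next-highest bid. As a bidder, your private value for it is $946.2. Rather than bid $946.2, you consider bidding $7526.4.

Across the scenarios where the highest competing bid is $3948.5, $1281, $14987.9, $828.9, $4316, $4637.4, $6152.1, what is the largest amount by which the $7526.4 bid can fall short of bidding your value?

$5205.9

$3948.5: truthful gives $0, deviation gives −$3002.3 → loss $3002.3.
$1281: truthful gives $0, deviation gives −$334.8 → loss $334.8.
$14987.9: same outcome either way → loss $0.
$828.9: same outcome either way → loss $0.
$4316: truthful gives $0, deviation gives −$3369.8 → loss $3369.8.
$4637.4: truthful gives $0, deviation gives −$3691.2 → loss $3691.2.
$6152.1: truthful gives $0, deviation gives −$5205.9 → loss $5205.9.
Maximum loss: $5205.9.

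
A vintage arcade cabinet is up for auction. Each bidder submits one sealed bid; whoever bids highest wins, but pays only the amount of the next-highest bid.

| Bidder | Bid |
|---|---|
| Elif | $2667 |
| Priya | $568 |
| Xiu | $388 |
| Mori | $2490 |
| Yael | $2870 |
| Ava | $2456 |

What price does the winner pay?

$2667

Highest bid: Yael at $2870, so Yael wins.
Second-highest bid: Elif at $2667 — that is the price the winner pays.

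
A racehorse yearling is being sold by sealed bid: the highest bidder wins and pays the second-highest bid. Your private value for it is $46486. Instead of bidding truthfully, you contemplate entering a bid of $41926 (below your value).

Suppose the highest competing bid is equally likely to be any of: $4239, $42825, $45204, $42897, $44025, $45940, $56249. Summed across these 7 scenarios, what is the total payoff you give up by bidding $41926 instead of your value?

$11539

The deviation costs you only when the competing bid falls strictly between $41926 and $46486; elsewhere both bids give the same outcome.
$4239: outcomes coincide → loss $0.
$42825: truthful payoff $3661, deviation payoff $0 → loss $3661.
$45204: truthful payoff $1282, deviation payoff $0 → loss $1282.
$42897: truthful payoff $3589, deviation payoff $0 → loss $3589.
$44025: truthful payoff $2461, deviation payoff $0 → loss $2461.
$45940: truthful payoff $546, deviation payoff $0 → loss $546.
$56249: outcomes coincide → loss $0.
Total loss = $3661 + $1282 + $3589 + $2461 + $546 = $11539.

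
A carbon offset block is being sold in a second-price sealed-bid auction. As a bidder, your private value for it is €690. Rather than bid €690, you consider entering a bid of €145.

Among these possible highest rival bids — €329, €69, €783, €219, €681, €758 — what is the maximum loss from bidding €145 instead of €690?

€471

€329: truthful gives €361, deviation gives €0 → loss €361.
€69: same outcome either way → loss €0.
€783: same outcome either way → loss €0.
€219: truthful gives €471, deviation gives €0 → loss €471.
€681: truthful gives €9, deviation gives €0 → loss €9.
€758: same outcome either way → loss €0.
Maximum loss: €471.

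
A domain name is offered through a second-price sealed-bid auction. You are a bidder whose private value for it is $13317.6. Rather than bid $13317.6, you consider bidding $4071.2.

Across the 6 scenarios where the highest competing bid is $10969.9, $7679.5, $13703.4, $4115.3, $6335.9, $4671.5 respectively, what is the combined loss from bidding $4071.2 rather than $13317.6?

The deviation costs you only when the competing bid falls strictly between $4071.2 and $13317.6; elsewhere both bids give the same outcome.
$10969.9: truthful payoff $2347.7, deviation payoff $0 → loss $2347.7.
$7679.5: truthful payoff $5638.1, deviation payoff $0 → loss $5638.1.
$13703.4: outcomes coincide → loss $0.
$4115.3: truthful payoff $9202.3, deviation payoff $0 → loss $9202.3.
$6335.9: truthful payoff $6981.7, deviation payoff $0 → loss $6981.7.
$4671.5: truthful payoff $8646.1, deviation payoff $0 → loss $8646.1.
Total loss = $2347.7 + $5638.1 + $9202.3 + $6981.7 + $8646.1 = $32815.9.

$32815.9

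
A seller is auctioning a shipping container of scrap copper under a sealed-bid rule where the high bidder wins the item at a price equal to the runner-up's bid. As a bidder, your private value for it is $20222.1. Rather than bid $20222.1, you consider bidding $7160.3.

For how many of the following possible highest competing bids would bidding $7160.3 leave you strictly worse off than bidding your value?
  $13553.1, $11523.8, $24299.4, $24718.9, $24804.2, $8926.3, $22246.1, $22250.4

The deviation hurts exactly when the highest competing bid lies strictly between $7160.3 and $20222.1 — underbidding then forfeits a profitable win.
$13553.1: inside the interval → strictly worse (loss $6669).
$11523.8: inside the interval → strictly worse (loss $8698.3).
$24299.4: above both → same outcome either way.
$24718.9: above both → same outcome either way.
$24804.2: above both → same outcome either way.
$8926.3: inside the interval → strictly worse (loss $11295.8).
$22246.1: above both → same outcome either way.
$22250.4: above both → same outcome either way.
Count: 3.

3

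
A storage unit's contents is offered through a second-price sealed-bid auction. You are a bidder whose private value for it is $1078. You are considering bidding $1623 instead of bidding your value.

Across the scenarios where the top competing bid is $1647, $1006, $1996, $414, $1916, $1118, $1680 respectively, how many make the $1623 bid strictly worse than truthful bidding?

1

The deviation hurts exactly when the highest competing bid lies strictly between $1078 and $1623 — overbidding then wins at a price above your value.
$1647: above both → same outcome either way.
$1006: below both → same outcome either way.
$1996: above both → same outcome either way.
$414: below both → same outcome either way.
$1916: above both → same outcome either way.
$1118: inside the interval → strictly worse (loss $40).
$1680: above both → same outcome either way.
Count: 1.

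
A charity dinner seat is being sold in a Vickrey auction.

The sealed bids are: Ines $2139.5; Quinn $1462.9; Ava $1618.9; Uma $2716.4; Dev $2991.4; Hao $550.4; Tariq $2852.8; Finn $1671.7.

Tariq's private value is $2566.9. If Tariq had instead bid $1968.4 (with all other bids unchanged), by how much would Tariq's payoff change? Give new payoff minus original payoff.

$0

The highest bid among the other bidders is $2991.4; Tariq's bid doesn't change that.
Original bid $2852.8: Tariq is not highest (top rival bid is $2991.4); payoff $0.
Alternative bid $1968.4: Tariq is not highest (top rival bid is $2991.4); payoff $0.
Change in payoff = $0 − ($0) = $0.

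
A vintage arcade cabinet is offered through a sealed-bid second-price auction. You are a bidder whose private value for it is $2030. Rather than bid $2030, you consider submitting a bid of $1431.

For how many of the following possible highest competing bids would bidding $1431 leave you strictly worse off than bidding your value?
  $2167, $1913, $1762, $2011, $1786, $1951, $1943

6

The deviation hurts exactly when the highest competing bid lies strictly between $1431 and $2030 — underbidding then forfeits a profitable win.
$2167: above both → same outcome either way.
$1913: inside the interval → strictly worse (loss $117).
$1762: inside the interval → strictly worse (loss $268).
$2011: inside the interval → strictly worse (loss $19).
$1786: inside the interval → strictly worse (loss $244).
$1951: inside the interval → strictly worse (loss $79).
$1943: inside the interval → strictly worse (loss $87).
Count: 6.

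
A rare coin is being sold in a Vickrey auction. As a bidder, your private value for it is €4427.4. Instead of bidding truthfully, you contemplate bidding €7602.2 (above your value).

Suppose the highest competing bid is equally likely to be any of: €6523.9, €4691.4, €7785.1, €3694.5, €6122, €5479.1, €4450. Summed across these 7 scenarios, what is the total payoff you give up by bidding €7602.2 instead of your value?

The deviation costs you only when the competing bid falls strictly between €4427.4 and €7602.2; elsewhere both bids give the same outcome.
€6523.9: truthful payoff €0, deviation payoff −€2096.5 → loss €2096.5.
€4691.4: truthful payoff €0, deviation payoff −€264 → loss €264.
€7785.1: outcomes coincide → loss €0.
€3694.5: outcomes coincide → loss €0.
€6122: truthful payoff €0, deviation payoff −€1694.6 → loss €1694.6.
€5479.1: truthful payoff €0, deviation payoff −€1051.7 → loss €1051.7.
€4450: truthful payoff €0, deviation payoff −€22.6 → loss €22.6.
Total loss = €2096.5 + €264 + €1694.6 + €1051.7 + €22.6 = €5129.4.
Truthful bidding weakly dominates here: raising your bid can only win items priced above your value, and lowering it can only forfeit items priced below.

€5129.4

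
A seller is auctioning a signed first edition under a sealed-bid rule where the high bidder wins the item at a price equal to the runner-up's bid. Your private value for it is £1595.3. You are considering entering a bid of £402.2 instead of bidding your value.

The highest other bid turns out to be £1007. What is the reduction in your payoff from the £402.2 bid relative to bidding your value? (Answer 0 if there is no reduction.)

Bidding your value £1595.3: you win (since £1595.3 > £1007) and pay £1007. Payoff £588.3.
Bidding £402.2: you lose. Payoff £0.
The competing bid £1007 lies between your shaded bid and your value, so underbidding forfeits an item you could have won at a profitable price.
Loss from deviating = £588.3 − (£0) = £588.3.
In a second-price auction your bid sets only whether you win, not what you pay, so bidding your true value is weakly dominant.

£588.3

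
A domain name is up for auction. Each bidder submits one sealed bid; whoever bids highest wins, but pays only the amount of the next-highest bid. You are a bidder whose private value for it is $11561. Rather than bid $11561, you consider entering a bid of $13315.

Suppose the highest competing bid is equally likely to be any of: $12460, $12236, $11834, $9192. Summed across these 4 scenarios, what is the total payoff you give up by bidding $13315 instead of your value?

The deviation costs you only when the competing bid falls strictly between $11561 and $13315; elsewhere both bids give the same outcome.
$12460: truthful payoff $0, deviation payoff −$899 → loss $899.
$12236: truthful payoff $0, deviation payoff −$675 → loss $675.
$11834: truthful payoff $0, deviation payoff −$273 → loss $273.
$9192: outcomes coincide → loss $0.
Total loss = $899 + $675 + $273 = $1847.

$1847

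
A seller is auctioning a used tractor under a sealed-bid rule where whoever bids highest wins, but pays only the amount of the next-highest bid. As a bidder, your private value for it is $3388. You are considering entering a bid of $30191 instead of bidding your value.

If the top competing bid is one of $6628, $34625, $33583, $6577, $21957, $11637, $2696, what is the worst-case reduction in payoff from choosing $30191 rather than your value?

$6628: truthful gives $0, deviation gives −$3240 → loss $3240.
$34625: same outcome either way → loss $0.
$33583: same outcome either way → loss $0.
$6577: truthful gives $0, deviation gives −$3189 → loss $3189.
$21957: truthful gives $0, deviation gives −$18569 → loss $18569.
$11637: truthful gives $0, deviation gives −$8249 → loss $8249.
$2696: same outcome either way → loss $0.
Maximum loss: $18569.

$18569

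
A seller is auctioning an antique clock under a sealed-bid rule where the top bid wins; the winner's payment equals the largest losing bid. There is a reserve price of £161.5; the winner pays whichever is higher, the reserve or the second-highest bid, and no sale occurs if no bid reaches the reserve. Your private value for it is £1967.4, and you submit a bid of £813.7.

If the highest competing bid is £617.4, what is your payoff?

£1350

Your bid £813.7 is the highest and exceeds the reserve.
Price = max(second-highest bid, reserve) = max(£617.4, £161.5) = £617.4.
Payoff = £1967.4 − £617.4 = £1350.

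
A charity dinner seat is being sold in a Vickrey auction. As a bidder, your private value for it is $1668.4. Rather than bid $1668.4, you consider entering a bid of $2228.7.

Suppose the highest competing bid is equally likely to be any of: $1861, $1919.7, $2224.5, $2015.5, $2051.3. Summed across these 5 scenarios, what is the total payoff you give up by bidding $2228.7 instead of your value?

$1730

The deviation costs you only when the competing bid falls strictly between $1668.4 and $2228.7; elsewhere both bids give the same outcome.
$1861: truthful payoff $0, deviation payoff −$192.6 → loss $192.6.
$1919.7: truthful payoff $0, deviation payoff −$251.3 → loss $251.3.
$2224.5: truthful payoff $0, deviation payoff −$556.1 → loss $556.1.
$2015.5: truthful payoff $0, deviation payoff −$347.1 → loss $347.1.
$2051.3: truthful payoff $0, deviation payoff −$382.9 → loss $382.9.
Total loss = $192.6 + $251.3 + $556.1 + $347.1 + $382.9 = $1730.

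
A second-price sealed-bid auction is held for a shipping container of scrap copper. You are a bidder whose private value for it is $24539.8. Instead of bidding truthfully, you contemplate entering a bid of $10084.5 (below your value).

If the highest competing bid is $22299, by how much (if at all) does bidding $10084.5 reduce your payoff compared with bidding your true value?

$2240.8

Bidding your value $24539.8: you win (since $24539.8 > $22299) and pay $22299. Payoff $2240.8.
Bidding $10084.5: you lose. Payoff $0.
The competing bid $22299 lies between your shaded bid and your value, so underbidding forfeits an item you could have won at a profitable price.
Loss from deviating = $2240.8 − ($0) = $2240.8.
Truthful bidding weakly dominates here: raising your bid can only win items priced above your value, and lowering it can only forfeit items priced below.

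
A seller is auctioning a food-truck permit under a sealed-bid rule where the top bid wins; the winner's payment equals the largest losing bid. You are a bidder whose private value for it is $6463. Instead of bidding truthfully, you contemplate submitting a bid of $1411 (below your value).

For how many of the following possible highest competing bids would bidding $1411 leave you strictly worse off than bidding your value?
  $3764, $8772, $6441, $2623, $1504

The deviation hurts exactly when the highest competing bid lies strictly between $1411 and $6463 — underbidding then forfeits a profitable win.
$3764: inside the interval → strictly worse (loss $2699).
$8772: above both → same outcome either way.
$6441: inside the interval → strictly worse (loss $22).
$2623: inside the interval → strictly worse (loss $3840).
$1504: inside the interval → strictly worse (loss $4959).
Count: 4.

4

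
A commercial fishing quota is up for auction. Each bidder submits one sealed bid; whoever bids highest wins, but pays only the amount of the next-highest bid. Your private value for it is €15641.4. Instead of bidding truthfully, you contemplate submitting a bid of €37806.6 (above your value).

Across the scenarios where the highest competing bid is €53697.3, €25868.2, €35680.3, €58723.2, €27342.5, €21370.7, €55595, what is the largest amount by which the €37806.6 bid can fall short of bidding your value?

€20038.9

€53697.3: same outcome either way → loss €0.
€25868.2: truthful gives €0, deviation gives −€10226.8 → loss €10226.8.
€35680.3: truthful gives €0, deviation gives −€20038.9 → loss €20038.9.
€58723.2: same outcome either way → loss €0.
€27342.5: truthful gives €0, deviation gives −€11701.1 → loss €11701.1.
€21370.7: truthful gives €0, deviation gives −€5729.3 → loss €5729.3.
€55595: same outcome either way → loss €0.
Maximum loss: €20038.9.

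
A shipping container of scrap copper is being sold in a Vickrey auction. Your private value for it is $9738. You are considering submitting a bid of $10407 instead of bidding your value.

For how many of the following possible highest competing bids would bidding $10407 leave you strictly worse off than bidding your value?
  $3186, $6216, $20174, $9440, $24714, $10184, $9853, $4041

2

The deviation hurts exactly when the highest competing bid lies strictly between $9738 and $10407 — overbidding then wins at a price above your value.
$3186: below both → same outcome either way.
$6216: below both → same outcome either way.
$20174: above both → same outcome either way.
$9440: below both → same outcome either way.
$24714: above both → same outcome either way.
$10184: inside the interval → strictly worse (loss $446).
$9853: inside the interval → strictly worse (loss $115).
$4041: below both → same outcome either way.
Count: 2.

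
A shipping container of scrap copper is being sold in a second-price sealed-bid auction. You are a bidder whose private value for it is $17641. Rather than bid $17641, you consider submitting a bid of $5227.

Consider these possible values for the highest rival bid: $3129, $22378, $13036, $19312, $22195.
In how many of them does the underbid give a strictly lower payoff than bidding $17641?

1

The deviation hurts exactly when the highest competing bid lies strictly between $5227 and $17641 — underbidding then forfeits a profitable win.
$3129: below both → same outcome either way.
$22378: above both → same outcome either way.
$13036: inside the interval → strictly worse (loss $4605).
$19312: above both → same outcome either way.
$22195: above both → same outcome either way.
Count: 1.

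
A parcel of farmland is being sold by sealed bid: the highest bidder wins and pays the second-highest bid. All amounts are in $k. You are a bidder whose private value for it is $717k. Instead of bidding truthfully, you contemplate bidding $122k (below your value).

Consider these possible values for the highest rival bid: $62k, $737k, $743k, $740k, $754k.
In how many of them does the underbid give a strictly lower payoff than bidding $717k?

0

The deviation hurts exactly when the highest competing bid lies strictly between $122k and $717k — underbidding then forfeits a profitable win.
$62k: below both → same outcome either way.
$737k: above both → same outcome either way.
$743k: above both → same outcome either way.
$740k: above both → same outcome either way.
$754k: above both → same outcome either way.
Count: 0.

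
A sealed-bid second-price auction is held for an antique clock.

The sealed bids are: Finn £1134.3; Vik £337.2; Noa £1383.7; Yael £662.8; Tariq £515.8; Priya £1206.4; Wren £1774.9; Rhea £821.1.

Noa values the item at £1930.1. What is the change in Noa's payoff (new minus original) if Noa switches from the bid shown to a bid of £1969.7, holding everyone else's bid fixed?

The highest bid among the other bidders is £1774.9; Noa's bid doesn't change that.
Original bid £1383.7: Noa is not highest (top rival bid is £1774.9); payoff £0.
Alternative bid £1969.7: Noa is highest, pays the top rival bid £1774.9; payoff £1930.1 − £1774.9 = £155.2.
Change in payoff = £155.2 − (£0) = £155.2.

£155.2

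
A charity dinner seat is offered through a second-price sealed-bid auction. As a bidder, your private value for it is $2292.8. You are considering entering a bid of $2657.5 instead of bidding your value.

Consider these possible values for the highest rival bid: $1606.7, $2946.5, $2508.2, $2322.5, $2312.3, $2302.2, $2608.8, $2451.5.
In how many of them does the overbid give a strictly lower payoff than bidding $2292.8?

The deviation hurts exactly when the highest competing bid lies strictly between $2292.8 and $2657.5 — overbidding then wins at a price above your value.
$1606.7: below both → same outcome either way.
$2946.5: above both → same outcome either way.
$2508.2: inside the interval → strictly worse (loss $215.4).
$2322.5: inside the interval → strictly worse (loss $29.7).
$2312.3: inside the interval → strictly worse (loss $19.5).
$2302.2: inside the interval → strictly worse (loss $9.4).
$2608.8: inside the interval → strictly worse (loss $316).
$2451.5: inside the interval → strictly worse (loss $158.7).
Count: 6.

6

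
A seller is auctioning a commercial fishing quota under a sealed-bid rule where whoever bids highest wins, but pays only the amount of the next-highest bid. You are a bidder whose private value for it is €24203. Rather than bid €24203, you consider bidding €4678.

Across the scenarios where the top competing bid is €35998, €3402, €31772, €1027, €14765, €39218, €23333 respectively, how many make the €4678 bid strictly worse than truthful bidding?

2

The deviation hurts exactly when the highest competing bid lies strictly between €4678 and €24203 — underbidding then forfeits a profitable win.
€35998: above both → same outcome either way.
€3402: below both → same outcome either way.
€31772: above both → same outcome either way.
€1027: below both → same outcome either way.
€14765: inside the interval → strictly worse (loss €9438).
€39218: above both → same outcome either way.
€23333: inside the interval → strictly worse (loss €870).
Count: 2.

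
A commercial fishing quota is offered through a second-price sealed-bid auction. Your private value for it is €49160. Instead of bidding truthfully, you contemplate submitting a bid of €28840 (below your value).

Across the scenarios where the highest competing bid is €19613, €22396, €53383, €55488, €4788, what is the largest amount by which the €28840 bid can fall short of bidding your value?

€0

€19613: same outcome either way → loss €0.
€22396: same outcome either way → loss €0.
€53383: same outcome either way → loss €0.
€55488: same outcome either way → loss €0.
€4788: same outcome either way → loss €0.
Maximum loss: €0.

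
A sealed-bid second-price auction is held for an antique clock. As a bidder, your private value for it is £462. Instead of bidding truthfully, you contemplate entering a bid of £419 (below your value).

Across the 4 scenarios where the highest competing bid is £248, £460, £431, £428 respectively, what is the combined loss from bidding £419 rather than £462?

The deviation costs you only when the competing bid falls strictly between £419 and £462; elsewhere both bids give the same outcome.
£248: outcomes coincide → loss £0.
£460: truthful payoff £2, deviation payoff £0 → loss £2.
£431: truthful payoff £31, deviation payoff £0 → loss £31.
£428: truthful payoff £34, deviation payoff £0 → loss £34.
Total loss = £2 + £31 + £34 = £67.

£67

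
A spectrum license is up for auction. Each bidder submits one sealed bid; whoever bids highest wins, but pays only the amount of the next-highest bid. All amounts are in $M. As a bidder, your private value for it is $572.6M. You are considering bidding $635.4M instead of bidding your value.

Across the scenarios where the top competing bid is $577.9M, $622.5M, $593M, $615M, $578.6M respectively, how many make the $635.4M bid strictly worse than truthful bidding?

The deviation hurts exactly when the highest competing bid lies strictly between $572.6M and $635.4M — overbidding then wins at a price above your value.
$577.9M: inside the interval → strictly worse (loss $5.3M).
$622.5M: inside the interval → strictly worse (loss $49.9M).
$593M: inside the interval → strictly worse (loss $20.4M).
$615M: inside the interval → strictly worse (loss $42.4M).
$578.6M: inside the interval → strictly worse (loss $6M).
Count: 5.

5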